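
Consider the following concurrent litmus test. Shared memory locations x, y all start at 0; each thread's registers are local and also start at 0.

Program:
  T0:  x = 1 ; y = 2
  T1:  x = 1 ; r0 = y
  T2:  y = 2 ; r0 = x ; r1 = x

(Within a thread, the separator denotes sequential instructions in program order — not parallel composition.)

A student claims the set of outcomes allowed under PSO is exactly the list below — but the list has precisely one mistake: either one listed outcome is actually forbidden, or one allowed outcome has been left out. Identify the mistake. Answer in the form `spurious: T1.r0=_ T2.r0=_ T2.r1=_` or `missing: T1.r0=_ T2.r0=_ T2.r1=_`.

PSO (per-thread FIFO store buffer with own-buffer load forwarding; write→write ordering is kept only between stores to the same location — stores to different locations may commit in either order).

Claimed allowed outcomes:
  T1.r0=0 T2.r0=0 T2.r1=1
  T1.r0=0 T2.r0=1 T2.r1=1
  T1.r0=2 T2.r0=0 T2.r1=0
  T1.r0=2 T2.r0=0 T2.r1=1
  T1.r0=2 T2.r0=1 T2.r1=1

outcome vector order: (T1.r0,T2.r0,T2.r1)
PSO (6): (0,0,0) (0,0,1) (0,1,1) (2,0,0) (2,0,1) (2,1,1)
PSO∖claimed = {(0,0,0)}

missing: T1.r0=0 T2.r0=0 T2.r1=0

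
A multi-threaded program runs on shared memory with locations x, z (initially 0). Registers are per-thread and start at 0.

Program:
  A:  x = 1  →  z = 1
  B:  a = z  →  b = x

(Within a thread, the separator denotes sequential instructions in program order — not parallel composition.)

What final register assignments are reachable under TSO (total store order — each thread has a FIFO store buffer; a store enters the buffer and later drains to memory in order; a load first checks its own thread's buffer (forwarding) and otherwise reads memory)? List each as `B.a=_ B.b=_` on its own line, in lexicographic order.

outcome vector order: (B.a,B.b)
|TSO outcomes| = 3

B.a=0 B.b=0
B.a=0 B.b=1
B.a=1 B.b=1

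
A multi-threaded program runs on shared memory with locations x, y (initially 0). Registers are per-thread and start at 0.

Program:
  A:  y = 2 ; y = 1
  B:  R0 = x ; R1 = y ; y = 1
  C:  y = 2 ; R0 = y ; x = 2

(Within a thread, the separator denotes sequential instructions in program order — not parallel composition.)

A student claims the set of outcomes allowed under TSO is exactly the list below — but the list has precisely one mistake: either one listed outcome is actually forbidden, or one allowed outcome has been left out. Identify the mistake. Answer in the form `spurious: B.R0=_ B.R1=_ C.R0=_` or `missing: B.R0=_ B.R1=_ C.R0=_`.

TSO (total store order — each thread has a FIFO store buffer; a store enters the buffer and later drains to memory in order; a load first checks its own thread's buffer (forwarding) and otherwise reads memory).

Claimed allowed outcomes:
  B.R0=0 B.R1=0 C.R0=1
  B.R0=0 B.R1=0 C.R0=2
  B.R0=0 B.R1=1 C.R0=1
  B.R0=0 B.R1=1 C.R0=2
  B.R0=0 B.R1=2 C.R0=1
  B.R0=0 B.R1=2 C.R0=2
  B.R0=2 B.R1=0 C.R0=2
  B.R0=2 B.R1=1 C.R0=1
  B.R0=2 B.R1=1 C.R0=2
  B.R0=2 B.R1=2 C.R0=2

spurious: B.R0=2 B.R1=0 C.R0=2

outcome vector order: (B.R0,B.R1,C.R0)
under TSO → (0,0,1), (0,0,2), (0,1,1), (0,1,2), (0,2,1), (0,2,2), (2,1,1), (2,1,2), (2,2,2)
claimed∖TSO = {(2,0,2)}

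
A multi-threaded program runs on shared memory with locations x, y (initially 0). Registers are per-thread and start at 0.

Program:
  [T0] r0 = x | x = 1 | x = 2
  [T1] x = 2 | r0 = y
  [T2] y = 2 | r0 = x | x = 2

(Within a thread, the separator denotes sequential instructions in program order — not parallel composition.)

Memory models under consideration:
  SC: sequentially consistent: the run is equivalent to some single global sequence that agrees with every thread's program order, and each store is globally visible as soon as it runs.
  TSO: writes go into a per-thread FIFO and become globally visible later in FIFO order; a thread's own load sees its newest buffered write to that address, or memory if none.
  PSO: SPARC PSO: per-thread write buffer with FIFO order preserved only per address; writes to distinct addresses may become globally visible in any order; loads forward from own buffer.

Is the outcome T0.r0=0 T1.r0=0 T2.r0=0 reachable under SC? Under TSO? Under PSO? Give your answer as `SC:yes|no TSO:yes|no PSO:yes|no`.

SC:no TSO:yes PSO:yes

outcome vector order: (T0.r0,T1.r0,T2.r0)
[SC] allowed = {0/0/1, 0/0/2, 0/2/0, 0/2/1, 0/2/2, 2/0/1, 2/0/2, 2/2/0, 2/2/1, 2/2/2}
[TSO] allowed = {0/0/0, 0/0/1, 0/0/2, 0/2/0, 0/2/1, 0/2/2, 2/0/0, 2/0/1, 2/0/2, 2/2/0, 2/2/1, 2/2/2}
[PSO] allowed = {0/0/0, 0/0/1, 0/0/2, 0/2/0, 0/2/1, 0/2/2, 2/0/0, 2/0/1, 2/0/2, 2/2/0, 2/2/1, 2/2/2}
target 0/0/0 ∈ {TSO,PSO}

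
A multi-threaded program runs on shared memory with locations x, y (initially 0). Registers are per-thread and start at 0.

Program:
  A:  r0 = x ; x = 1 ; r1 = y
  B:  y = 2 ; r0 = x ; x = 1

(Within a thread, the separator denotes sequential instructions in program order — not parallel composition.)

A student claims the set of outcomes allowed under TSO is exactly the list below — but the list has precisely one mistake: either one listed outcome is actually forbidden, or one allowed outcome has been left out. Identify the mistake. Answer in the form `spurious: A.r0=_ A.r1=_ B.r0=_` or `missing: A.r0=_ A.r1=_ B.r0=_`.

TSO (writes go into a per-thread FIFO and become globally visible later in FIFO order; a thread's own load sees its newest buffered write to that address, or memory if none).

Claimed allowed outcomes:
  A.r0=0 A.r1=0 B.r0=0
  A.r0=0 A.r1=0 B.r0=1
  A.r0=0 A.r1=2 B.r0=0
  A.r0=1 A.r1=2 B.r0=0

missing: A.r0=0 A.r1=2 B.r0=1

outcome vector order: (A.r0,A.r1,B.r0)
TSO: 5 outcomes — {0/0/0 0/0/1 0/2/0 0/2/1 1/2/0}
TSO∖claimed = {0/2/1}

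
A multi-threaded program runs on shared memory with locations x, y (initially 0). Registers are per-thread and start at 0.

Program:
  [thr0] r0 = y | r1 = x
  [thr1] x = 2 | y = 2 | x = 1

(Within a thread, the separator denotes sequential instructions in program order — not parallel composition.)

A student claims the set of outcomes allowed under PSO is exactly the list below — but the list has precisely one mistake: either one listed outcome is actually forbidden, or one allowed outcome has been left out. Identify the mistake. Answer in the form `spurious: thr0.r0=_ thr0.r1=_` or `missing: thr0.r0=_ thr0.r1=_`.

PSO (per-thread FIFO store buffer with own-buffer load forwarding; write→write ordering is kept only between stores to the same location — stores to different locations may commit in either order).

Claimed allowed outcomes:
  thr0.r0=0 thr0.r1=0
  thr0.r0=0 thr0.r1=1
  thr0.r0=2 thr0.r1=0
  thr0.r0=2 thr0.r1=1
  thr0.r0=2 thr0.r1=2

outcome vector order: (thr0.r0,thr0.r1)
PSO: 6 outcomes — {0/0, 0/1, 0/2, 2/0, 2/1, 2/2}
PSO∖claimed = {0/2}

missing: thr0.r0=0 thr0.r1=2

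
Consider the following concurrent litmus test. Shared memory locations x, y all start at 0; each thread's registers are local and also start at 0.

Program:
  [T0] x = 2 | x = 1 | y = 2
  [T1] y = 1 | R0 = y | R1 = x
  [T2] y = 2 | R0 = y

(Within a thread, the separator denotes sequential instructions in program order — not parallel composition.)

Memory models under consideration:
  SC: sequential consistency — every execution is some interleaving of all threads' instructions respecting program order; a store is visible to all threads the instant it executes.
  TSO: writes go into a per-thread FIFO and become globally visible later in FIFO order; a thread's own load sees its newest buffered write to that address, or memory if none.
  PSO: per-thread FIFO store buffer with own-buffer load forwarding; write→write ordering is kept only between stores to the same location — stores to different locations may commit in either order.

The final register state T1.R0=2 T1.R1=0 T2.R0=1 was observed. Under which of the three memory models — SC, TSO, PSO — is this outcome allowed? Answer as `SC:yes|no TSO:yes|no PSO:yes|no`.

outcome vector order: (T1.R0,T1.R1,T2.R0)
[SC] allowed = {<1 0 1> <1 0 2> <1 1 1> <1 1 2> <1 2 1> <1 2 2> <2 0 2> <2 1 1> <2 1 2> <2 2 2>}
[TSO] allowed = {<1 0 1> <1 0 2> <1 1 1> <1 1 2> <1 2 1> <1 2 2> <2 0 2> <2 1 1> <2 1 2> <2 2 2>}
[PSO] allowed = {<1 0 1> <1 0 2> <1 1 1> <1 1 2> <1 2 1> <1 2 2> <2 0 1> <2 0 2> <2 1 1> <2 1 2> <2 2 1> <2 2 2>}
target <2 0 1> ∈ {PSO}

SC:no TSO:no PSO:yes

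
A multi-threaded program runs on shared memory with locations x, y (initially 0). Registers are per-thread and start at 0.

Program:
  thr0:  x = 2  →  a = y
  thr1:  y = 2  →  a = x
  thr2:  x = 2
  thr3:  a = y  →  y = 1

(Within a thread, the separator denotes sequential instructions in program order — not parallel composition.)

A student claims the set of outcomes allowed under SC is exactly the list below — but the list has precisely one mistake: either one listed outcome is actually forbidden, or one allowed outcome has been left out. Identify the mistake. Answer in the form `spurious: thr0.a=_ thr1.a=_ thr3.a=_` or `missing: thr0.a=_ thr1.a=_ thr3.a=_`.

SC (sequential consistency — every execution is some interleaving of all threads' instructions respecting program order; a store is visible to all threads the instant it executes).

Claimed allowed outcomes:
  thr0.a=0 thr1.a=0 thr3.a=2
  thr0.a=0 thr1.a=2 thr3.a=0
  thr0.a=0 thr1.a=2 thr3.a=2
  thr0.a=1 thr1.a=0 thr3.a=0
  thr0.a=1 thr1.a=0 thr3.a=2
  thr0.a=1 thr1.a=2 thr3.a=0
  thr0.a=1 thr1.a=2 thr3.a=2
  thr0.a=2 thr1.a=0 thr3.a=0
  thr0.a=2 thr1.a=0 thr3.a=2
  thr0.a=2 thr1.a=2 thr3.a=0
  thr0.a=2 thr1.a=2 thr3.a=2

spurious: thr0.a=0 thr1.a=0 thr3.a=2

outcome vector order: (thr0.a,thr1.a,thr3.a)
[SC] allowed = {020 022 100 102 120 122 200 202 220 222}
claimed∖SC = {002}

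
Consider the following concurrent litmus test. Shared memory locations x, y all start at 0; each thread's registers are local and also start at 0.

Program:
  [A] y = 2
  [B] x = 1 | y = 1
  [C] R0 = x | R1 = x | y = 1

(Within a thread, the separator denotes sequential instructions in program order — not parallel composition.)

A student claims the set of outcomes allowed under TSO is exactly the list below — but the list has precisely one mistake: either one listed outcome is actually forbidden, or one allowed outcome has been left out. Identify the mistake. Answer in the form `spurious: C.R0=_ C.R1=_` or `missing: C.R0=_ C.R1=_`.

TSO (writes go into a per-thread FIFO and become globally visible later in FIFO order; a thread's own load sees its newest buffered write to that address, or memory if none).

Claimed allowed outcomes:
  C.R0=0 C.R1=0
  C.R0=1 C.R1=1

outcome vector order: (C.R0,C.R1)
[TSO] allowed = {(0,0); (0,1); (1,1)}
TSO∖claimed = {(0,1)}

missing: C.R0=0 C.R1=1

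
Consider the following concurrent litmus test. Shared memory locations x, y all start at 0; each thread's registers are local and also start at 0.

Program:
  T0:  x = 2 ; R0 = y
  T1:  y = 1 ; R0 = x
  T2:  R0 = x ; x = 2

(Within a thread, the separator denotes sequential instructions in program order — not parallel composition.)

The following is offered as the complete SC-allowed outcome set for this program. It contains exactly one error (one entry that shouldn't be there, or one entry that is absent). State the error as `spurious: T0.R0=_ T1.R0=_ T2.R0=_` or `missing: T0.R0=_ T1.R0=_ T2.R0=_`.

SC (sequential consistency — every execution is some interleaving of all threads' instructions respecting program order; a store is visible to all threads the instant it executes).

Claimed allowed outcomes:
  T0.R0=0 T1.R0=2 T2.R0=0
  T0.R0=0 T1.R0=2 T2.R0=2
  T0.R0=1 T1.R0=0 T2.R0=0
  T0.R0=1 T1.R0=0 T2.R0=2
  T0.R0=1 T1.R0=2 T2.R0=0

outcome vector order: (T0.R0,T1.R0,T2.R0)
SC: 6 outcomes — {020 022 100 102 120 122}
SC∖claimed = {122}

missing: T0.R0=1 T1.R0=2 T2.R0=2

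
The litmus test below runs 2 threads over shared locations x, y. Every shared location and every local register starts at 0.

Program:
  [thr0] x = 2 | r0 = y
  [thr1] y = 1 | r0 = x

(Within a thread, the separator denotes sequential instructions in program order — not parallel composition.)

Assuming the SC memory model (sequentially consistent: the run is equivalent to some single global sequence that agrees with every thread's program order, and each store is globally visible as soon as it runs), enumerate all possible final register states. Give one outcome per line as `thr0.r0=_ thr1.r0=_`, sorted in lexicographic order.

outcome vector order: (thr0.r0,thr1.r0)
|SC outcomes| = 3

thr0.r0=0 thr1.r0=2
thr0.r0=1 thr1.r0=0
thr0.r0=1 thr1.r0=2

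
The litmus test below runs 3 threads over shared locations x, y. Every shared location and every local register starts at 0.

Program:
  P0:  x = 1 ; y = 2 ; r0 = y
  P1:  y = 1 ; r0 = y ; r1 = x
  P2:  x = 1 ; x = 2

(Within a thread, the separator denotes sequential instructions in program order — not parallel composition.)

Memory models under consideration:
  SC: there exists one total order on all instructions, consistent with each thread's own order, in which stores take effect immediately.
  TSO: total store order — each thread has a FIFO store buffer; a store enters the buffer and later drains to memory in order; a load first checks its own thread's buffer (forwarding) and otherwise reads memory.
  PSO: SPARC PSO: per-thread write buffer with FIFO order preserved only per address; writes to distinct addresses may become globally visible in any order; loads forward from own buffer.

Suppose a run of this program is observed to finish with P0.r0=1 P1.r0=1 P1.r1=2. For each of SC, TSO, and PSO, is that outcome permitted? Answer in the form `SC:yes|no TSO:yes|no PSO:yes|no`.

SC:yes TSO:yes PSO:yes

outcome vector order: (P0.r0,P1.r0,P1.r1)
[SC] allowed = {111; 112; 210; 211; 212; 221; 222}
[TSO] allowed = {110; 111; 112; 210; 211; 212; 221; 222}
[PSO] allowed = {110; 111; 112; 210; 211; 212; 220; 221; 222}
target 112 ∈ {SC,TSO,PSO}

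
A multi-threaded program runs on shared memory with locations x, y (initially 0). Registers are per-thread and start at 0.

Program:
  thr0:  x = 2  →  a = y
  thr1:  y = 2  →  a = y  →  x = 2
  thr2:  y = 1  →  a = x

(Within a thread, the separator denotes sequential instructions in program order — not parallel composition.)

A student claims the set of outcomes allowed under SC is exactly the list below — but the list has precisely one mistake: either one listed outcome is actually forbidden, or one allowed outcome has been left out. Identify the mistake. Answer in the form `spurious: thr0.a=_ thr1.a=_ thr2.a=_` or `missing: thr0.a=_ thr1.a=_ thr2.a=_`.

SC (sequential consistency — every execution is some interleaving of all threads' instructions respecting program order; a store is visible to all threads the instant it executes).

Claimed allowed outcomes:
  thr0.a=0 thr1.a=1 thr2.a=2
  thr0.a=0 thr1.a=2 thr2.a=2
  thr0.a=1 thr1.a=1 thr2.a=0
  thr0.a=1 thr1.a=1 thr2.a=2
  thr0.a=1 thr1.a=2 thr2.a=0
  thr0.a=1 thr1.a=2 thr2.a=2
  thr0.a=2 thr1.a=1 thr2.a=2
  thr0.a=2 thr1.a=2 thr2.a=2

outcome vector order: (thr0.a,thr1.a,thr2.a)
[SC] allowed = {<0 1 2>, <0 2 2>, <1 1 0>, <1 1 2>, <1 2 0>, <1 2 2>, <2 1 2>, <2 2 0>, <2 2 2>}
SC∖claimed = {<2 2 0>}

missing: thr0.a=2 thr1.a=2 thr2.a=0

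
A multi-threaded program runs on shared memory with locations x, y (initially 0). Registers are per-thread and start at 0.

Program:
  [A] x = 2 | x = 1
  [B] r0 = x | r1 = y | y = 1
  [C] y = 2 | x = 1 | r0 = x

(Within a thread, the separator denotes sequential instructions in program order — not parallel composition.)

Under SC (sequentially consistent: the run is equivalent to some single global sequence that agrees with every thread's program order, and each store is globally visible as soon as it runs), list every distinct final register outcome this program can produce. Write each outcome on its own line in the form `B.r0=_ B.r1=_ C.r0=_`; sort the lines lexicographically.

outcome vector order: (B.r0,B.r1,C.r0)
|SC outcomes| = 10

B.r0=0 B.r1=0 C.r0=1
B.r0=0 B.r1=0 C.r0=2
B.r0=0 B.r1=2 C.r0=1
B.r0=0 B.r1=2 C.r0=2
B.r0=1 B.r1=0 C.r0=1
B.r0=1 B.r1=2 C.r0=1
B.r0=1 B.r1=2 C.r0=2
B.r0=2 B.r1=0 C.r0=1
B.r0=2 B.r1=2 C.r0=1
B.r0=2 B.r1=2 C.r0=2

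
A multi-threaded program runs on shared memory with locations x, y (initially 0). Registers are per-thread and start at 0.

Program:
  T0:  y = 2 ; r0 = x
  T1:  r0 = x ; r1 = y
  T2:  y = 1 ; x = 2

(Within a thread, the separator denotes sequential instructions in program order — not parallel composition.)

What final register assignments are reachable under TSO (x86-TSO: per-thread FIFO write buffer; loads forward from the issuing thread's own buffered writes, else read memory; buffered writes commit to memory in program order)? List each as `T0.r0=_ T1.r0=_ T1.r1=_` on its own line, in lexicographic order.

T0.r0=0 T1.r0=0 T1.r1=0
T0.r0=0 T1.r0=0 T1.r1=1
T0.r0=0 T1.r0=0 T1.r1=2
T0.r0=0 T1.r0=2 T1.r1=1
T0.r0=0 T1.r0=2 T1.r1=2
T0.r0=2 T1.r0=0 T1.r1=0
T0.r0=2 T1.r0=0 T1.r1=1
T0.r0=2 T1.r0=0 T1.r1=2
T0.r0=2 T1.r0=2 T1.r1=1
T0.r0=2 T1.r0=2 T1.r1=2

outcome vector order: (T0.r0,T1.r0,T1.r1)
|TSO outcomes| = 10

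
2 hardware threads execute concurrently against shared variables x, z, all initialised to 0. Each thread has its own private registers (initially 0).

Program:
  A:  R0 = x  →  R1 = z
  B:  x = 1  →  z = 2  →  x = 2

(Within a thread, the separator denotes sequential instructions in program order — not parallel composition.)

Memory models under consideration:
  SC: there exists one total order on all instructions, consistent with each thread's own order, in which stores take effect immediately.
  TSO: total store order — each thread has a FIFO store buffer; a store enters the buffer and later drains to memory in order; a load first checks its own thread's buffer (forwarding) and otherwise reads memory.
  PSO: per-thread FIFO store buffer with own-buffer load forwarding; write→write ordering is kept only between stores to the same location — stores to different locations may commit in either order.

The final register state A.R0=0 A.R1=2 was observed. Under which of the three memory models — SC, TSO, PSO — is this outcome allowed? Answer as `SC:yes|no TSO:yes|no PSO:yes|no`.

SC:yes TSO:yes PSO:yes

outcome vector order: (A.R0,A.R1)
under SC → 00, 02, 10, 12, 22
under TSO → 00, 02, 10, 12, 22
under PSO → 00, 02, 10, 12, 20, 22
target 02 ∈ {SC,TSO,PSO}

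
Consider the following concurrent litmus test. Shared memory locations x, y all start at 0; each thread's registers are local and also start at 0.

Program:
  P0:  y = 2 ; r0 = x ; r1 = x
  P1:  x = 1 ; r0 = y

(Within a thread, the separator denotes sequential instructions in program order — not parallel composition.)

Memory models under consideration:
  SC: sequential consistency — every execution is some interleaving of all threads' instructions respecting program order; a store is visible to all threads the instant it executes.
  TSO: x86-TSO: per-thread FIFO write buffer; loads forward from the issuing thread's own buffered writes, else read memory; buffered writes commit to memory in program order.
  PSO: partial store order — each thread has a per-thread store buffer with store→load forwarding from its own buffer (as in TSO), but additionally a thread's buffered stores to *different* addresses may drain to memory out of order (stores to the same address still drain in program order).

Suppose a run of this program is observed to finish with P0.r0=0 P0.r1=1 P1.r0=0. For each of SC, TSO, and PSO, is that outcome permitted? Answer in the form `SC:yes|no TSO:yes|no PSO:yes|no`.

outcome vector order: (P0.r0,P0.r1,P1.r0)
SC (4): (0,0,2) (0,1,2) (1,1,0) (1,1,2)
TSO (6): (0,0,0) (0,0,2) (0,1,0) (0,1,2) (1,1,0) (1,1,2)
PSO (6): (0,0,0) (0,0,2) (0,1,0) (0,1,2) (1,1,0) (1,1,2)
target (0,1,0) ∈ {TSO,PSO}

SC:no TSO:yes PSO:yes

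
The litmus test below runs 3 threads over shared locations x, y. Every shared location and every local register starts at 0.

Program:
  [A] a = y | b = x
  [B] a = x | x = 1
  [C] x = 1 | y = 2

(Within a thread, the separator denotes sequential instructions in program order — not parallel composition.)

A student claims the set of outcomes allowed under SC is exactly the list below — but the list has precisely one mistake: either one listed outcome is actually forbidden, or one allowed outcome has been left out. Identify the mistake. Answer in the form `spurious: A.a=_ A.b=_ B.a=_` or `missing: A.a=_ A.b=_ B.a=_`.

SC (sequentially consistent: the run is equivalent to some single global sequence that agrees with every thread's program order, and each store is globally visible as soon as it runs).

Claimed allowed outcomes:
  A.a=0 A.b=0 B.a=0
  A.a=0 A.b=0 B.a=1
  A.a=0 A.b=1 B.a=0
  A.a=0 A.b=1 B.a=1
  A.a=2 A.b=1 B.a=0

missing: A.a=2 A.b=1 B.a=1

outcome vector order: (A.a,A.b,B.a)
under SC → <0 0 0>; <0 0 1>; <0 1 0>; <0 1 1>; <2 1 0>; <2 1 1>
SC∖claimed = {<2 1 1>}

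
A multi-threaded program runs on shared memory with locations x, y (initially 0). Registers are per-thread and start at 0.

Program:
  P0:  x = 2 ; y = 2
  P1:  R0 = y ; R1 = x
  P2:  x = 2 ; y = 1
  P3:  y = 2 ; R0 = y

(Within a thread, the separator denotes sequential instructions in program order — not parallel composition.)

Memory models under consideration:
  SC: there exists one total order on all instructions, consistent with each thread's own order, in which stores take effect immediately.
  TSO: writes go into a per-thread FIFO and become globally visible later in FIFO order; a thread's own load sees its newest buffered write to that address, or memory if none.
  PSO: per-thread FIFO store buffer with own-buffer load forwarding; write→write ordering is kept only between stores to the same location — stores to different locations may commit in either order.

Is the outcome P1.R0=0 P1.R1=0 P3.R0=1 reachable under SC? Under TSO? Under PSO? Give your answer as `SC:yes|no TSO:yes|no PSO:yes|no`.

SC:yes TSO:yes PSO:yes

outcome vector order: (P1.R0,P1.R1,P3.R0)
[SC] allowed = {(0,0,1), (0,0,2), (0,2,1), (0,2,2), (1,2,1), (1,2,2), (2,0,1), (2,0,2), (2,2,1), (2,2,2)}
[TSO] allowed = {(0,0,1), (0,0,2), (0,2,1), (0,2,2), (1,2,1), (1,2,2), (2,0,1), (2,0,2), (2,2,1), (2,2,2)}
[PSO] allowed = {(0,0,1), (0,0,2), (0,2,1), (0,2,2), (1,0,1), (1,0,2), (1,2,1), (1,2,2), (2,0,1), (2,0,2), (2,2,1), (2,2,2)}
target (0,0,1) ∈ {SC,TSO,PSO}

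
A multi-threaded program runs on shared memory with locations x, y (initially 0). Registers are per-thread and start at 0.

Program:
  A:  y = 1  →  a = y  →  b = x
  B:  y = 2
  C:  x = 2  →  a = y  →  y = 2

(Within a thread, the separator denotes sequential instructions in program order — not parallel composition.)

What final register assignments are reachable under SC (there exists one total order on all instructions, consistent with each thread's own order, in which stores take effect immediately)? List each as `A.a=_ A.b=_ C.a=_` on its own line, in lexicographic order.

A.a=1 A.b=0 C.a=1
A.a=1 A.b=0 C.a=2
A.a=1 A.b=2 C.a=0
A.a=1 A.b=2 C.a=1
A.a=1 A.b=2 C.a=2
A.a=2 A.b=0 C.a=2
A.a=2 A.b=2 C.a=0
A.a=2 A.b=2 C.a=1
A.a=2 A.b=2 C.a=2

outcome vector order: (A.a,A.b,C.a)
|SC outcomes| = 9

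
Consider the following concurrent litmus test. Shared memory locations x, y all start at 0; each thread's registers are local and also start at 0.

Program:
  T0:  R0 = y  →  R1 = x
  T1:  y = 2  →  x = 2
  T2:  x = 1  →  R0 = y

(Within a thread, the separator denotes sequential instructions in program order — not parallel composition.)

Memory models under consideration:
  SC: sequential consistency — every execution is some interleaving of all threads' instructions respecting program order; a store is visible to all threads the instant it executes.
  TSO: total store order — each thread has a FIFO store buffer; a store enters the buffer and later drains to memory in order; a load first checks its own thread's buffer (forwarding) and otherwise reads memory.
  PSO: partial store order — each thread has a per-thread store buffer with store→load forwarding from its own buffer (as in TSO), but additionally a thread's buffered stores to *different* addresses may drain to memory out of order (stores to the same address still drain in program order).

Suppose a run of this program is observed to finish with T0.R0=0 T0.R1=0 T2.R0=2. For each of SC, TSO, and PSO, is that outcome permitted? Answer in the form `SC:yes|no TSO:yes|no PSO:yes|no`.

SC:yes TSO:yes PSO:yes

outcome vector order: (T0.R0,T0.R1,T2.R0)
under SC → 000 002 010 012 020 022 202 210 212 220 222
under TSO → 000 002 010 012 020 022 200 202 210 212 220 222
under PSO → 000 002 010 012 020 022 200 202 210 212 220 222
target 002 ∈ {SC,TSO,PSO}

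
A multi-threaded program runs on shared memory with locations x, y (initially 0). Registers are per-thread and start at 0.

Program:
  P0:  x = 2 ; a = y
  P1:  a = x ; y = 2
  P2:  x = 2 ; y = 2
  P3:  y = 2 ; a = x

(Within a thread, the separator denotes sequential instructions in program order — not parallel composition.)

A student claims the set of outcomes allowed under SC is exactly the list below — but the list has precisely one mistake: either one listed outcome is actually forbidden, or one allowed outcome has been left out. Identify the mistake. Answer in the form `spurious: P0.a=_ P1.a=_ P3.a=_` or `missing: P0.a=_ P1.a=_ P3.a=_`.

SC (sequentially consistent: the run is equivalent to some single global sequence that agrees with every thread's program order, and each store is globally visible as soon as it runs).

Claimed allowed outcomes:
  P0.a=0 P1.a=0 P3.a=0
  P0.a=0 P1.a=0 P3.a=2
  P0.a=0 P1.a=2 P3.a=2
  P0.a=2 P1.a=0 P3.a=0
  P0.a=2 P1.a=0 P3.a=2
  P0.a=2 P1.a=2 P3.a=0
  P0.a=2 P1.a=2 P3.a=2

outcome vector order: (P0.a,P1.a,P3.a)
[SC] allowed = {0/0/2 0/2/2 2/0/0 2/0/2 2/2/0 2/2/2}
claimed∖SC = {0/0/0}

spurious: P0.a=0 P1.a=0 P3.a=0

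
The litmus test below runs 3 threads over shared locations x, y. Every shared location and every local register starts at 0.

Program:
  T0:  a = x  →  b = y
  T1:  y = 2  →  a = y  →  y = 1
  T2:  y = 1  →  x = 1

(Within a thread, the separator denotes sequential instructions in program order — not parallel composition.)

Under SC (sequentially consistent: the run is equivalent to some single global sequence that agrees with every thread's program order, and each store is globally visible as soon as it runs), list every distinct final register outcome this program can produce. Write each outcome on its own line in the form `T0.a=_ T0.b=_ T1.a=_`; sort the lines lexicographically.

outcome vector order: (T0.a,T0.b,T1.a)
|SC outcomes| = 9

T0.a=0 T0.b=0 T1.a=1
T0.a=0 T0.b=0 T1.a=2
T0.a=0 T0.b=1 T1.a=1
T0.a=0 T0.b=1 T1.a=2
T0.a=0 T0.b=2 T1.a=1
T0.a=0 T0.b=2 T1.a=2
T0.a=1 T0.b=1 T1.a=1
T0.a=1 T0.b=1 T1.a=2
T0.a=1 T0.b=2 T1.a=2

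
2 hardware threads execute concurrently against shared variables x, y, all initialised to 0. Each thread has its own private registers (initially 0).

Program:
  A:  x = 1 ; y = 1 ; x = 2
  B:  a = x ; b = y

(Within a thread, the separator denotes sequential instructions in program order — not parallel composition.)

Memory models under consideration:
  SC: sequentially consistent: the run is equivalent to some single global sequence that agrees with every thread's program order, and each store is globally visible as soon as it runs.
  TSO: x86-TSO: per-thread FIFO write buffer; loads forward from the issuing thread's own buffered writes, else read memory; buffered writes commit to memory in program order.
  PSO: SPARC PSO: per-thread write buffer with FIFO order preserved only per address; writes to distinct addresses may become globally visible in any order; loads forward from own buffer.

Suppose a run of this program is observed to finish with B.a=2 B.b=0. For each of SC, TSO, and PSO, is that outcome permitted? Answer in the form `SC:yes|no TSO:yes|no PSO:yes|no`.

SC:no TSO:no PSO:yes

outcome vector order: (B.a,B.b)
[SC] allowed = {(0,0) (0,1) (1,0) (1,1) (2,1)}
[TSO] allowed = {(0,0) (0,1) (1,0) (1,1) (2,1)}
[PSO] allowed = {(0,0) (0,1) (1,0) (1,1) (2,0) (2,1)}
target (2,0) ∈ {PSO}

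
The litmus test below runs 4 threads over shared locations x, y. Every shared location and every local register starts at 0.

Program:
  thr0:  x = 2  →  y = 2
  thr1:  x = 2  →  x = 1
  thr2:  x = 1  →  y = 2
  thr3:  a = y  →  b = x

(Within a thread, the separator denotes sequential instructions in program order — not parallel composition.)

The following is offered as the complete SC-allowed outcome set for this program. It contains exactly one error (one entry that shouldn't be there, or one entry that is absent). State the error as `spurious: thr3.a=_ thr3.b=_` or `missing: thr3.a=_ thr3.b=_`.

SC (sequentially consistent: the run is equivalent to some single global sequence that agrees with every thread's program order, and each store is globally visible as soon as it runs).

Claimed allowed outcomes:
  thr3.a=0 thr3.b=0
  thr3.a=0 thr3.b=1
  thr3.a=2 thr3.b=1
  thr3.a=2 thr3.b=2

missing: thr3.a=0 thr3.b=2

outcome vector order: (thr3.a,thr3.b)
[SC] allowed = {(0,0) (0,1) (0,2) (2,1) (2,2)}
SC∖claimed = {(0,2)}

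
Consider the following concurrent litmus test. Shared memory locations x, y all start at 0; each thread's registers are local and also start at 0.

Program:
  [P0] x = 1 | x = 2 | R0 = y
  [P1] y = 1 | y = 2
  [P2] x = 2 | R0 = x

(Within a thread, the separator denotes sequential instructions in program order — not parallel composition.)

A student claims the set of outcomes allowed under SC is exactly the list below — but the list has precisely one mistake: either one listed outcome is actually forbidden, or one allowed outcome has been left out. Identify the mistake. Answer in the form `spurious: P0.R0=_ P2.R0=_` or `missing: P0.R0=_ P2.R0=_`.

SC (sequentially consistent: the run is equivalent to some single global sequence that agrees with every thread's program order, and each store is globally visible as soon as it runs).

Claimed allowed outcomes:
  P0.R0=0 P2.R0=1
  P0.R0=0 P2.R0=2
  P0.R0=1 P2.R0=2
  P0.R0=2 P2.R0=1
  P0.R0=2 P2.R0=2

missing: P0.R0=1 P2.R0=1

outcome vector order: (P0.R0,P2.R0)
SC: 6 outcomes — {0/1 0/2 1/1 1/2 2/1 2/2}
SC∖claimed = {1/1}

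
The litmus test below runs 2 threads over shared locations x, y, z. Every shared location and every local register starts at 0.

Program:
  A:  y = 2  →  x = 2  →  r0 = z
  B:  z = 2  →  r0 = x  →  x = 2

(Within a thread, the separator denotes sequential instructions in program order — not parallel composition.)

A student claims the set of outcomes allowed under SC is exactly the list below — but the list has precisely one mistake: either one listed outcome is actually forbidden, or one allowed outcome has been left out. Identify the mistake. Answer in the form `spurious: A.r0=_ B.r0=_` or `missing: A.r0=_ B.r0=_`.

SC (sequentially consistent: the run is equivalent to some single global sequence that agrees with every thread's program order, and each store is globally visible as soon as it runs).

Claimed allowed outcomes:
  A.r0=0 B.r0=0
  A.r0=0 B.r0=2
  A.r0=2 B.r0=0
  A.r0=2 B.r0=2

outcome vector order: (A.r0,B.r0)
SC: 3 outcomes — {02 20 22}
claimed∖SC = {00}

spurious: A.r0=0 B.r0=0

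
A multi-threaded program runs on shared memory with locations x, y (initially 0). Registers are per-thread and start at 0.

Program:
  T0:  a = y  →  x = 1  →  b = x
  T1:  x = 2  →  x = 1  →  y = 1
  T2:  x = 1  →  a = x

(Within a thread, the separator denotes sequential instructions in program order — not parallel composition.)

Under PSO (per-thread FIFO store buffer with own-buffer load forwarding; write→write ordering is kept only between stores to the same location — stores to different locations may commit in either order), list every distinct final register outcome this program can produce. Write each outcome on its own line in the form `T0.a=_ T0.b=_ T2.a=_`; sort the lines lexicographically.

outcome vector order: (T0.a,T0.b,T2.a)
|PSO outcomes| = 8

T0.a=0 T0.b=1 T2.a=1
T0.a=0 T0.b=1 T2.a=2
T0.a=0 T0.b=2 T2.a=1
T0.a=0 T0.b=2 T2.a=2
T0.a=1 T0.b=1 T2.a=1
T0.a=1 T0.b=1 T2.a=2
T0.a=1 T0.b=2 T2.a=1
T0.a=1 T0.b=2 T2.a=2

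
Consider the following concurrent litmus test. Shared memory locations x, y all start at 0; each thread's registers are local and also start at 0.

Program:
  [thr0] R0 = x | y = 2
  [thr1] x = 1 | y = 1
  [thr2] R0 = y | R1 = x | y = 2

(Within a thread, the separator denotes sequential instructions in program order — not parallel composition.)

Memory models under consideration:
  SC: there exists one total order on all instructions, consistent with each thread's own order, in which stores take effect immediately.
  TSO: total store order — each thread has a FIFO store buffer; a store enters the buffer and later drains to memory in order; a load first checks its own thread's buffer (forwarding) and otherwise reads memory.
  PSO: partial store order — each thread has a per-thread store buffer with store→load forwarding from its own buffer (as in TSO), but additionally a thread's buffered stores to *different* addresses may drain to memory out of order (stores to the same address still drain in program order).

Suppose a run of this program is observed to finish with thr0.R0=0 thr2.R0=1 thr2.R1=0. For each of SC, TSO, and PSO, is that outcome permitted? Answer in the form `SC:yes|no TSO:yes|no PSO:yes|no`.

outcome vector order: (thr0.R0,thr2.R0,thr2.R1)
SC (9): <0 0 0>; <0 0 1>; <0 1 1>; <0 2 0>; <0 2 1>; <1 0 0>; <1 0 1>; <1 1 1>; <1 2 1>
TSO (9): <0 0 0>; <0 0 1>; <0 1 1>; <0 2 0>; <0 2 1>; <1 0 0>; <1 0 1>; <1 1 1>; <1 2 1>
PSO (11): <0 0 0>; <0 0 1>; <0 1 0>; <0 1 1>; <0 2 0>; <0 2 1>; <1 0 0>; <1 0 1>; <1 1 0>; <1 1 1>; <1 2 1>
target <0 1 0> ∈ {PSO}

SC:no TSO:no PSO:yes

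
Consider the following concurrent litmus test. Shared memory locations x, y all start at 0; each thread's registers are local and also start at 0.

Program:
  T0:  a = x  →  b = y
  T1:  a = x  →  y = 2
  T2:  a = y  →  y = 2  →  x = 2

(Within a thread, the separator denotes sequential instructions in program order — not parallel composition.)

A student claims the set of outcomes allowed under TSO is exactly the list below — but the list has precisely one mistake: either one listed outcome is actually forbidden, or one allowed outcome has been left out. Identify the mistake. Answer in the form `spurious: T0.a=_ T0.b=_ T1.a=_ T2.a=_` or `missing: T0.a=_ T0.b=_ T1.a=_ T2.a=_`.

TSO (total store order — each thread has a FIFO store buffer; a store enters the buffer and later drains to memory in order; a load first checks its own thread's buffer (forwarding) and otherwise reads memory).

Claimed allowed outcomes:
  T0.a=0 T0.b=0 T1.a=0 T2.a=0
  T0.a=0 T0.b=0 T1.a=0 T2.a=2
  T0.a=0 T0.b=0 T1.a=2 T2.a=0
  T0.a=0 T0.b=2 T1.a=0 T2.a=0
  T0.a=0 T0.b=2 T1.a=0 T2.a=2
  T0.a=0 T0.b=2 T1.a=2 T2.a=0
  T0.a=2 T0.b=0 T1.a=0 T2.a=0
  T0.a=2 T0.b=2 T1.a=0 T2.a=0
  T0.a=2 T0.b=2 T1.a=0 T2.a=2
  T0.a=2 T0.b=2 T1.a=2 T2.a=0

spurious: T0.a=2 T0.b=0 T1.a=0 T2.a=0

outcome vector order: (T0.a,T0.b,T1.a,T2.a)
TSO: 9 outcomes — {(0,0,0,0); (0,0,0,2); (0,0,2,0); (0,2,0,0); (0,2,0,2); (0,2,2,0); (2,2,0,0); (2,2,0,2); (2,2,2,0)}
claimed∖TSO = {(2,0,0,0)}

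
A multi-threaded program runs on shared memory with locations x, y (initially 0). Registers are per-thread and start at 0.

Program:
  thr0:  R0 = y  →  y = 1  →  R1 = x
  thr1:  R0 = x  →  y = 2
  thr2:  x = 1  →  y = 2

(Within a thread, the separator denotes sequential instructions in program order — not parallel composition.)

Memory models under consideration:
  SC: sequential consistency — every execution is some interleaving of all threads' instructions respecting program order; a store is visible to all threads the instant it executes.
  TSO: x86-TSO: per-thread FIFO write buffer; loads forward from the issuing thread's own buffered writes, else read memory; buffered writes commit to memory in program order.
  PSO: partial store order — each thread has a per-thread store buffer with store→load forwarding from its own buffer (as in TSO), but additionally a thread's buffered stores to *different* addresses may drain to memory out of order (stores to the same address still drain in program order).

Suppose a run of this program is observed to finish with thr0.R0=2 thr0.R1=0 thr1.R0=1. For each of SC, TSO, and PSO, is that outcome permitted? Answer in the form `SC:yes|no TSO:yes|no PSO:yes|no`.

outcome vector order: (thr0.R0,thr0.R1,thr1.R0)
[SC] allowed = {000; 001; 010; 011; 200; 210; 211}
[TSO] allowed = {000; 001; 010; 011; 200; 210; 211}
[PSO] allowed = {000; 001; 010; 011; 200; 201; 210; 211}
target 201 ∈ {PSO}

SC:no TSO:no PSO:yes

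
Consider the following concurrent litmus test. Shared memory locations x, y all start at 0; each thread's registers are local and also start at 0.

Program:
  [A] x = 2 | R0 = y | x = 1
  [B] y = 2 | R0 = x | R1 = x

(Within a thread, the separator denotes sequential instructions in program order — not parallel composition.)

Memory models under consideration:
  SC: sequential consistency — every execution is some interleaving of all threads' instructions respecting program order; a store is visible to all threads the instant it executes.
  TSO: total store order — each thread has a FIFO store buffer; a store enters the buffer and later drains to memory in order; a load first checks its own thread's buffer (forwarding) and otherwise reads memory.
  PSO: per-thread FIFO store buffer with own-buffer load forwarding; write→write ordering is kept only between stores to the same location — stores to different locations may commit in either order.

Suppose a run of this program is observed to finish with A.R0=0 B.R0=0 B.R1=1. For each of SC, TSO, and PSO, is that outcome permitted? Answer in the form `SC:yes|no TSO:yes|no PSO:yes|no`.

SC:no TSO:yes PSO:yes

outcome vector order: (A.R0,B.R0,B.R1)
under SC → (0,1,1); (0,2,1); (0,2,2); (2,0,0); (2,0,1); (2,0,2); (2,1,1); (2,2,1); (2,2,2)
under TSO → (0,0,0); (0,0,1); (0,0,2); (0,1,1); (0,2,1); (0,2,2); (2,0,0); (2,0,1); (2,0,2); (2,1,1); (2,2,1); (2,2,2)
under PSO → (0,0,0); (0,0,1); (0,0,2); (0,1,1); (0,2,1); (0,2,2); (2,0,0); (2,0,1); (2,0,2); (2,1,1); (2,2,1); (2,2,2)
target (0,0,1) ∈ {TSO,PSO}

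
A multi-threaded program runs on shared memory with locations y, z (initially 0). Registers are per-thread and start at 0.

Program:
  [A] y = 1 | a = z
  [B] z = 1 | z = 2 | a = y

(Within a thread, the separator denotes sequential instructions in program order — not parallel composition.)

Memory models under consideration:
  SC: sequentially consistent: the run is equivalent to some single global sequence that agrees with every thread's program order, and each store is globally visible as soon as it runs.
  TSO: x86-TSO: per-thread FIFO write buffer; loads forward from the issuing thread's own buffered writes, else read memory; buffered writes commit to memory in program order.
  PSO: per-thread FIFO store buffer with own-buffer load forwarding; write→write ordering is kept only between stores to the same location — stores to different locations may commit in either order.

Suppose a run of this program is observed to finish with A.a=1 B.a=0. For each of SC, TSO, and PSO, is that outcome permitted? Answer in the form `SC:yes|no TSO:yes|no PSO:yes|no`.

SC:no TSO:yes PSO:yes

outcome vector order: (A.a,B.a)
SC (4): 01 11 20 21
TSO (6): 00 01 10 11 20 21
PSO (6): 00 01 10 11 20 21
target 10 ∈ {TSO,PSO}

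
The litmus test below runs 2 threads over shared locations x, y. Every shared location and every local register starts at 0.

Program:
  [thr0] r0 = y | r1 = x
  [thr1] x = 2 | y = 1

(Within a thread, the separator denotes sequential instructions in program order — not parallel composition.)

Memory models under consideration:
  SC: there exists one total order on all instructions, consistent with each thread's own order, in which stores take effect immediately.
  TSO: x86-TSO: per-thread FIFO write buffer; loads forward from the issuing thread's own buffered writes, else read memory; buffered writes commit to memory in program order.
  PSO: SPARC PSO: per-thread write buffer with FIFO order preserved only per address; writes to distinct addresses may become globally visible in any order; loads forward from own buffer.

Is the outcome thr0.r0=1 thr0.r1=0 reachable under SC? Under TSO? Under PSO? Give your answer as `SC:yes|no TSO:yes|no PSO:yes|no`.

SC:no TSO:no PSO:yes

outcome vector order: (thr0.r0,thr0.r1)
SC (3): (0,0) (0,2) (1,2)
TSO (3): (0,0) (0,2) (1,2)
PSO (4): (0,0) (0,2) (1,0) (1,2)
target (1,0) ∈ {PSO}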